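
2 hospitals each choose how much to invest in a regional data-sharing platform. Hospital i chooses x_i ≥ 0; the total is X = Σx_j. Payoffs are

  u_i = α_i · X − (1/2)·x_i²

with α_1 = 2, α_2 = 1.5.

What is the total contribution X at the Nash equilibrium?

3.5

Hospital i's FOC: ∂u_i/∂x_i = α_i − x_i = 0, so x_i* = α_i.
NE contributions = (2, 1.5); X = 3.5.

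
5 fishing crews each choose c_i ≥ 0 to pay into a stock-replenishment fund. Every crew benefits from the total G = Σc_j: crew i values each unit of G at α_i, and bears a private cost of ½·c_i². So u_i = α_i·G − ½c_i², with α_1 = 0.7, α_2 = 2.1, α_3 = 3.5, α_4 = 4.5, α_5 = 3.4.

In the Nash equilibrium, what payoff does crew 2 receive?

Crew i's FOC: ∂u_i/∂c_i = α_i − c_i = 0, so c_i* = α_i.
NE contributions = (0.7, 2.1, 3.5, 4.5, 3.4); G = 14.2.
u_2 = α_2·G − ½·(c_2)² = 2.1·14.2 − ½·2.1² = 27.615.

27.615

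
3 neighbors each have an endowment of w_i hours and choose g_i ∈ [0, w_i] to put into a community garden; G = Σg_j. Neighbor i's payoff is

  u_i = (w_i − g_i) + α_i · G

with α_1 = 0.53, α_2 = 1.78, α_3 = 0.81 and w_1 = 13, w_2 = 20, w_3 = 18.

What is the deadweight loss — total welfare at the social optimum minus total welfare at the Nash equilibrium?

∂u_i/∂g_i = α_i − 1, so neighbor i contributes w_i if α_i > 1, else 0.
α_i > 1 for i ∈ {2}; NE contributions (0, 20, 0), G = 20.
W^NE = Σw_i − G^NE + (Σα_i)·G^NE = 51 + 2.12·20 = 93.4.
Planner: ∂(Σu_j)/∂g_i = Σα_j − 1 = 2.12 > 0, so everyone contributes w_i; G^SO = 51, W^SO = 51 + 2.12·51 = 159.12.
Deadweight loss = 65.72.

65.72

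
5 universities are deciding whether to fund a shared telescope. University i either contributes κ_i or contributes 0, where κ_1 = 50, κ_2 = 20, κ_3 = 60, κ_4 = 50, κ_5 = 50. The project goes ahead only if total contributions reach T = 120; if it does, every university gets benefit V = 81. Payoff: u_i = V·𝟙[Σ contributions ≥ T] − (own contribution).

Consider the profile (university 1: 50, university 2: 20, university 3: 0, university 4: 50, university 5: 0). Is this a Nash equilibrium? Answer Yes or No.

Total = 120 ≥ 120: provided.
University 1 (pledges 50, payoff 31): dropping to 0 → total 70, payoff 0. No gain.
University 2 (pledges 20, payoff 61): dropping to 0 → total 100, payoff 0. No gain.
University 3 (pledges 0, payoff 81): pledging 60 → total 180, payoff 21. No gain.
University 4 (pledges 50, payoff 31): dropping to 0 → total 70, payoff 0. No gain.
University 5 (pledges 0, payoff 81): pledging 50 → total 170, payoff 31. No gain.

Yes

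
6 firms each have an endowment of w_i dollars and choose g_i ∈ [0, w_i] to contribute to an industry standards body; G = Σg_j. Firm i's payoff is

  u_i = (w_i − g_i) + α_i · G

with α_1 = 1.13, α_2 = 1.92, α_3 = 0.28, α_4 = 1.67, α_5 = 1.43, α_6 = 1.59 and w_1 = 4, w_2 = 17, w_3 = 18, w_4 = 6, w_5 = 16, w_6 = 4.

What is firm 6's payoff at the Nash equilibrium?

∂u_i/∂g_i = α_i − 1, so firm i contributes w_i if α_i > 1, else 0.
α_i > 1 for i ∈ {1, 2, 4, 5, 6}; NE contributions (4, 17, 0, 6, 16, 4), G = 47.
u_6 = (4 − 4) + 1.59·47 = 74.73.

74.73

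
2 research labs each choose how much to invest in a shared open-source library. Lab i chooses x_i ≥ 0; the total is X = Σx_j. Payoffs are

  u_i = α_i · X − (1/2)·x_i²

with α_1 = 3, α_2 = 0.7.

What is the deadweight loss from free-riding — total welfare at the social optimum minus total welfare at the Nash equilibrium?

Lab i's FOC: ∂u_i/∂x_i = α_i − x_i = 0, so x_i* = α_i.
NE contributions = (3, 0.7); X = 3.7.
W^NE = (Σα)·X − ½Σα_i² = 3.7² − ½·9.49 = 8.945.
Planner sets x_i = Σα_j = 3.7 for every i, so X^SO = 2·3.7 = 7.4.
W^SO = (Σα)·X^SO − ½·2·(Σα)² = (2/2)·3.7² = 13.69.
Deadweight loss = W^SO − W^NE = 4.745.

4.745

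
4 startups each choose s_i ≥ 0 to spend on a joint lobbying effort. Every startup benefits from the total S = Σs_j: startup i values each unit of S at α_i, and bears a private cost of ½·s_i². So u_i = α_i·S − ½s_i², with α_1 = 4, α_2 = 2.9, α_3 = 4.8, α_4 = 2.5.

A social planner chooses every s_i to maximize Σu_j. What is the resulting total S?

56.8

Planner FOC: ∂(Σu_j)/∂s_i = (Σα_j) − s_i = 0, so s_i^SO = Σα_j = 14.2 for every i; S^SO = 56.8.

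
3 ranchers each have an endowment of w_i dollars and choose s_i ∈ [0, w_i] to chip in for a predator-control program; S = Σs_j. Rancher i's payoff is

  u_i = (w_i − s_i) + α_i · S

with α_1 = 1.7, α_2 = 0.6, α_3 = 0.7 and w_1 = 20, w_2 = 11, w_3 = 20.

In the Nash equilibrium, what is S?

∂u_i/∂s_i = α_i − 1, so rancher i contributes w_i if α_i > 1, else 0.
α_i > 1 for i ∈ {1}; NE contributions (20, 0, 0), S = 20.

20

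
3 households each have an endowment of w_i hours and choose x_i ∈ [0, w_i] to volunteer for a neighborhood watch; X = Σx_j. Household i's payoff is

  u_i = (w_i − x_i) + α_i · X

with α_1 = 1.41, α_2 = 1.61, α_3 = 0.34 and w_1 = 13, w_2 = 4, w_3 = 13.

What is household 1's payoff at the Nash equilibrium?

23.97

∂u_i/∂x_i = α_i − 1, so household i contributes w_i if α_i > 1, else 0.
α_i > 1 for i ∈ {1, 2}; NE contributions (13, 4, 0), X = 17.
u_1 = (13 − 13) + 1.41·17 = 23.97.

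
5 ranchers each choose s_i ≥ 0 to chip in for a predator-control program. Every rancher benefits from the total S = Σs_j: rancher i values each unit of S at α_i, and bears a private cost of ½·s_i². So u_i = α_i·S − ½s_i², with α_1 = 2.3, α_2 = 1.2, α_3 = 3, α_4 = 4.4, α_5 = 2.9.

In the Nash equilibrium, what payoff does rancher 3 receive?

Rancher i's FOC: ∂u_i/∂s_i = α_i − s_i = 0, so s_i* = α_i.
NE contributions = (2.3, 1.2, 3, 4.4, 2.9); S = 13.8.
u_3 = α_3·S − ½·(s_3)² = 3·13.8 − ½·3² = 36.9.

36.9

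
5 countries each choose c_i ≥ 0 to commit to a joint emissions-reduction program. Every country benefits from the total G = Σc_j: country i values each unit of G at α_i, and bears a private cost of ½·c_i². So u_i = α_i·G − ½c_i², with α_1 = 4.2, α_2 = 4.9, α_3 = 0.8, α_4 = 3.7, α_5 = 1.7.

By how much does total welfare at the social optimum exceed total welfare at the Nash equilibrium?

Country i's FOC: ∂u_i/∂c_i = α_i − c_i = 0, so c_i* = α_i.
NE contributions = (4.2, 4.9, 0.8, 3.7, 1.7); G = 15.3.
W^NE = (Σα)·G − ½Σα_i² = 15.3² − ½·58.87 = 204.655.
Planner sets c_i = Σα_j = 15.3 for every i, so G^SO = 5·15.3 = 76.5.
W^SO = (Σα)·G^SO − ½·5·(Σα)² = (5/2)·15.3² = 585.225.
Deadweight loss = W^SO − W^NE = 380.57.

380.57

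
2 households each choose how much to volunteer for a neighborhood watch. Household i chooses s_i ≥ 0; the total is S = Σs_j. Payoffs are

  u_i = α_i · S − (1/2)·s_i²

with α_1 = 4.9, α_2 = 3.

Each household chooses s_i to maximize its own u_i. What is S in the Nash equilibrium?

7.9

Household i's FOC: ∂u_i/∂s_i = α_i − s_i = 0, so s_i* = α_i.
NE contributions = (4.9, 3); S = 7.9.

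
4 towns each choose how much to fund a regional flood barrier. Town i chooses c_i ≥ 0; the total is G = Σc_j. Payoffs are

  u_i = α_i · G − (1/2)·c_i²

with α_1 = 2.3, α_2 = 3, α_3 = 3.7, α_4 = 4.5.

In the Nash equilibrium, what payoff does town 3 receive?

43.105

Town i's FOC: ∂u_i/∂c_i = α_i − c_i = 0, so c_i* = α_i.
NE contributions = (2.3, 3, 3.7, 4.5); G = 13.5.
u_3 = α_3·G − ½·(c_3)² = 3.7·13.5 − ½·3.7² = 43.105.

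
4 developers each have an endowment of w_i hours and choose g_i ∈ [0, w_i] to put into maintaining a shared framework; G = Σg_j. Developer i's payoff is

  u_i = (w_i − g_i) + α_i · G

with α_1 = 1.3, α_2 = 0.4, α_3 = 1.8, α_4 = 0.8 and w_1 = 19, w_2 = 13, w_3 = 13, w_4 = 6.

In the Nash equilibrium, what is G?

32

∂u_i/∂g_i = α_i − 1, so developer i contributes w_i if α_i > 1, else 0.
α_i > 1 for i ∈ {1, 3}; NE contributions (19, 0, 13, 0), G = 32.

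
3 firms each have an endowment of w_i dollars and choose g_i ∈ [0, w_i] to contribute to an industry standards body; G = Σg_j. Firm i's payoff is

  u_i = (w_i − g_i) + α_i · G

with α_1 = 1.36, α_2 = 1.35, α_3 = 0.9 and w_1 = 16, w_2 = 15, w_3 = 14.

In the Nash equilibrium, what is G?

∂u_i/∂g_i = α_i − 1, so firm i contributes w_i if α_i > 1, else 0.
α_i > 1 for i ∈ {1, 2}; NE contributions (16, 15, 0), G = 31.

31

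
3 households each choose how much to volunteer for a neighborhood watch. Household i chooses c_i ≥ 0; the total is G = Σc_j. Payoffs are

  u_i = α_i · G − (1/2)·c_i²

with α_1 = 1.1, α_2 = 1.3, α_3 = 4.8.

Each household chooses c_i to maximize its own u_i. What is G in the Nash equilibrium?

7.2

Household i's FOC: ∂u_i/∂c_i = α_i − c_i = 0, so c_i* = α_i.
NE contributions = (1.1, 1.3, 4.8); G = 7.2.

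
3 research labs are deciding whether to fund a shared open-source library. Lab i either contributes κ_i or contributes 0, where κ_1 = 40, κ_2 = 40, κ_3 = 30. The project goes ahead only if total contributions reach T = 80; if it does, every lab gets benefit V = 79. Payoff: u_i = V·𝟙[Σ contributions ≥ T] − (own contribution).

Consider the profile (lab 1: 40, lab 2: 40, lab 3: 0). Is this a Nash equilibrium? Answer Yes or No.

Yes

Total = 80 ≥ 80: provided.
Lab 1 (pledges 40, payoff 39): dropping to 0 → total 40, payoff 0. No gain.
Lab 2 (pledges 40, payoff 39): dropping to 0 → total 40, payoff 0. No gain.
Lab 3 (pledges 0, payoff 79): pledging 30 → total 110, payoff 49. No gain.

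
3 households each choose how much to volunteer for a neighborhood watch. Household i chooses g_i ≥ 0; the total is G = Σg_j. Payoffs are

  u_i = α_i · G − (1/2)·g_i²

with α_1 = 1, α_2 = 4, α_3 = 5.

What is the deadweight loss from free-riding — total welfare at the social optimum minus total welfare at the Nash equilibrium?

71

Household i's FOC: ∂u_i/∂g_i = α_i − g_i = 0, so g_i* = α_i.
NE contributions = (1, 4, 5); G = 10.
W^NE = (Σα)·G − ½Σα_i² = 10² − ½·42 = 79.
Planner sets g_i = Σα_j = 10 for every i, so G^SO = 3·10 = 30.
W^SO = (Σα)·G^SO − ½·3·(Σα)² = (3/2)·10² = 150.
Deadweight loss = W^SO − W^NE = 71.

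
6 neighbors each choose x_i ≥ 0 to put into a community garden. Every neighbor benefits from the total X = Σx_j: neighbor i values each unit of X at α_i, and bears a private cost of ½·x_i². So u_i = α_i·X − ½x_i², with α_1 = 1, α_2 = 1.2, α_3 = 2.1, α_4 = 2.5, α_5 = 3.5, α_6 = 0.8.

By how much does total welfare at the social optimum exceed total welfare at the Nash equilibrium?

Neighbor i's FOC: ∂u_i/∂x_i = α_i − x_i = 0, so x_i* = α_i.
NE contributions = (1, 1.2, 2.1, 2.5, 3.5, 0.8); X = 11.1.
W^NE = (Σα)·X − ½Σα_i² = 11.1² − ½·25.99 = 110.215.
Planner sets x_i = Σα_j = 11.1 for every i, so X^SO = 6·11.1 = 66.6.
W^SO = (Σα)·X^SO − ½·6·(Σα)² = (6/2)·11.1² = 369.63.
Deadweight loss = W^SO − W^NE = 259.415.

259.415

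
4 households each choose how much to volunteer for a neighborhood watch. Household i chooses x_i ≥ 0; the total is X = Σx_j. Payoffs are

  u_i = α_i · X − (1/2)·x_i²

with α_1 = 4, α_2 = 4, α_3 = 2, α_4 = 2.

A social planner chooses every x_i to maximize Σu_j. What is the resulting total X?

48

Planner FOC: ∂(Σu_j)/∂x_i = (Σα_j) − x_i = 0, so x_i^SO = Σα_j = 12 for every i; X^SO = 48.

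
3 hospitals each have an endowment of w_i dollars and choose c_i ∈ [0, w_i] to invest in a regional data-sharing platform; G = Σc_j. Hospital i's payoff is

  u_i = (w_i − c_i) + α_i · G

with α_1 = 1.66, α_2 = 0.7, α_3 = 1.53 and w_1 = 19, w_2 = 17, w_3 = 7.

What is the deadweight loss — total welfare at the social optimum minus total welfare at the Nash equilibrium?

49.13

∂u_i/∂c_i = α_i − 1, so hospital i contributes w_i if α_i > 1, else 0.
α_i > 1 for i ∈ {1, 3}; NE contributions (19, 0, 7), G = 26.
W^NE = Σw_i − G^NE + (Σα_i)·G^NE = 43 + 2.89·26 = 118.14.
Planner: ∂(Σu_j)/∂c_i = Σα_j − 1 = 2.89 > 0, so everyone contributes w_i; G^SO = 43, W^SO = 43 + 2.89·43 = 167.27.
Deadweight loss = 49.13.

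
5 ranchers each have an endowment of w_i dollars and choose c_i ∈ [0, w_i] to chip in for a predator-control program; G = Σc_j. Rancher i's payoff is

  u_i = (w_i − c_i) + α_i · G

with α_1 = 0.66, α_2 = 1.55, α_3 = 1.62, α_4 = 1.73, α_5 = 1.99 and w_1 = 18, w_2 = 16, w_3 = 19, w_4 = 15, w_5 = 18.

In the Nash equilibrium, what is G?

68

∂u_i/∂c_i = α_i − 1, so rancher i contributes w_i if α_i > 1, else 0.
α_i > 1 for i ∈ {2, 3, 4, 5}; NE contributions (0, 16, 19, 15, 18), G = 68.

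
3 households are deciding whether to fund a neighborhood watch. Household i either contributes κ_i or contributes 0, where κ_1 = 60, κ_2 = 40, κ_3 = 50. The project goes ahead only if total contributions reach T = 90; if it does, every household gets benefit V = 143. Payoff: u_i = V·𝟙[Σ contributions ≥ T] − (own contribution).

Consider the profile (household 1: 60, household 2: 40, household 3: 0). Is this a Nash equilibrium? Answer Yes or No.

Yes

Total = 100 ≥ 90: provided.
Household 1 (pledges 60, payoff 83): dropping to 0 → total 40, payoff 0. No gain.
Household 2 (pledges 40, payoff 103): dropping to 0 → total 60, payoff 0. No gain.
Household 3 (pledges 0, payoff 143): pledging 50 → total 150, payoff 93. No gain.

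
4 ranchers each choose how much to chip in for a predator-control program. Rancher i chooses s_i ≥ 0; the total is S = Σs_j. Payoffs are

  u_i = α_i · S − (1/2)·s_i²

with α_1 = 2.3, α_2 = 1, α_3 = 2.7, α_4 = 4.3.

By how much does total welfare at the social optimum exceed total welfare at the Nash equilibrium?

122.125

Rancher i's FOC: ∂u_i/∂s_i = α_i − s_i = 0, so s_i* = α_i.
NE contributions = (2.3, 1, 2.7, 4.3); S = 10.3.
W^NE = (Σα)·S − ½Σα_i² = 10.3² − ½·32.07 = 90.055.
Planner sets s_i = Σα_j = 10.3 for every i, so S^SO = 4·10.3 = 41.2.
W^SO = (Σα)·S^SO − ½·4·(Σα)² = (4/2)·10.3² = 212.18.
Deadweight loss = W^SO − W^NE = 122.125.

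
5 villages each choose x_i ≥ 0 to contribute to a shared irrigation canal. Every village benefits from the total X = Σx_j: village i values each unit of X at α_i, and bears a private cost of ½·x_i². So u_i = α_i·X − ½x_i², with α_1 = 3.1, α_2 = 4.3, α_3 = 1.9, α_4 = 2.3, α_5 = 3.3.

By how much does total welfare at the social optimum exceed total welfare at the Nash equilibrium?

Village i's FOC: ∂u_i/∂x_i = α_i − x_i = 0, so x_i* = α_i.
NE contributions = (3.1, 4.3, 1.9, 2.3, 3.3); X = 14.9.
W^NE = (Σα)·X − ½Σα_i² = 14.9² − ½·47.89 = 198.065.
Planner sets x_i = Σα_j = 14.9 for every i, so X^SO = 5·14.9 = 74.5.
W^SO = (Σα)·X^SO − ½·5·(Σα)² = (5/2)·14.9² = 555.025.
Deadweight loss = W^SO − W^NE = 356.96.

356.96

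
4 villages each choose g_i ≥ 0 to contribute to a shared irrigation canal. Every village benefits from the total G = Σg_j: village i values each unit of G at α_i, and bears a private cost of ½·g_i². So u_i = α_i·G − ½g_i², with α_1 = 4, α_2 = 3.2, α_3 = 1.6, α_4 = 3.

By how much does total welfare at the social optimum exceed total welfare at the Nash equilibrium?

158.14

Village i's FOC: ∂u_i/∂g_i = α_i − g_i = 0, so g_i* = α_i.
NE contributions = (4, 3.2, 1.6, 3); G = 11.8.
W^NE = (Σα)·G − ½Σα_i² = 11.8² − ½·37.8 = 120.34.
Planner sets g_i = Σα_j = 11.8 for every i, so G^SO = 4·11.8 = 47.2.
W^SO = (Σα)·G^SO − ½·4·(Σα)² = (4/2)·11.8² = 278.48.
Deadweight loss = W^SO − W^NE = 158.14.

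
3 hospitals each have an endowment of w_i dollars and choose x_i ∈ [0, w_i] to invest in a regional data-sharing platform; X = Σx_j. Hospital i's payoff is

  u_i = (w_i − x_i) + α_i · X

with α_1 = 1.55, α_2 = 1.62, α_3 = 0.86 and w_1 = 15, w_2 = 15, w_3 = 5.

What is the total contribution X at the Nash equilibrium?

30

∂u_i/∂x_i = α_i − 1, so hospital i contributes w_i if α_i > 1, else 0.
α_i > 1 for i ∈ {1, 2}; NE contributions (15, 15, 0), X = 30.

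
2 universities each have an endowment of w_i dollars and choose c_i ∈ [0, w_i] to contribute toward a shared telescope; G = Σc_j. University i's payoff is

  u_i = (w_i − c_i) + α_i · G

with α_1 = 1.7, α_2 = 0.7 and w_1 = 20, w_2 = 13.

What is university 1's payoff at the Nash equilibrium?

∂u_i/∂c_i = α_i − 1, so university i contributes w_i if α_i > 1, else 0.
α_i > 1 for i ∈ {1}; NE contributions (20, 0), G = 20.
u_1 = (20 − 20) + 1.7·20 = 34.

34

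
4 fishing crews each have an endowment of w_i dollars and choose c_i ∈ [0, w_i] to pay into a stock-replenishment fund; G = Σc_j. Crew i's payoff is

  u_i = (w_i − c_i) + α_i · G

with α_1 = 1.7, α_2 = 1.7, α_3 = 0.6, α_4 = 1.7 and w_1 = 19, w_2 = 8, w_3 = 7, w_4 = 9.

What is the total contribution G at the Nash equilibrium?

36

∂u_i/∂c_i = α_i − 1, so crew i contributes w_i if α_i > 1, else 0.
α_i > 1 for i ∈ {1, 2, 4}; NE contributions (19, 8, 0, 9), G = 36.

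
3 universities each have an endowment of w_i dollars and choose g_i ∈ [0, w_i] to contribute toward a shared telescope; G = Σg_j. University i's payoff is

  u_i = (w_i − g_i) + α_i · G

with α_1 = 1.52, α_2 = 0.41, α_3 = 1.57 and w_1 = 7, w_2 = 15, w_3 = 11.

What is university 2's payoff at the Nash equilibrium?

∂u_i/∂g_i = α_i − 1, so university i contributes w_i if α_i > 1, else 0.
α_i > 1 for i ∈ {1, 3}; NE contributions (7, 0, 11), G = 18.
u_2 = (15 − 0) + 0.41·18 = 22.38.

22.38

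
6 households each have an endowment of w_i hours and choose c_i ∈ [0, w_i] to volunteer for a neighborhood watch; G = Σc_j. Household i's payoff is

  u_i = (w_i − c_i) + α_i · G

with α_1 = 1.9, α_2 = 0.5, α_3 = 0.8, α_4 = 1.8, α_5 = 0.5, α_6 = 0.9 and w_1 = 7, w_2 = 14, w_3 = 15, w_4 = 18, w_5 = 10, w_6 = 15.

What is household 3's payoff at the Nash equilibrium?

35

∂u_i/∂c_i = α_i − 1, so household i contributes w_i if α_i > 1, else 0.
α_i > 1 for i ∈ {1, 4}; NE contributions (7, 0, 0, 18, 0, 0), G = 25.
u_3 = (15 − 0) + 0.8·25 = 35.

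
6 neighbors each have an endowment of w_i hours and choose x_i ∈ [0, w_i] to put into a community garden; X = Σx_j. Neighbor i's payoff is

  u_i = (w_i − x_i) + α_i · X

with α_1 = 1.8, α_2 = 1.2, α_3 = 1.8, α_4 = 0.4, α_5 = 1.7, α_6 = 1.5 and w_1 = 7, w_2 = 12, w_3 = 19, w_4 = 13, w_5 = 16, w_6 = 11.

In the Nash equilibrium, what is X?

65

∂u_i/∂x_i = α_i − 1, so neighbor i contributes w_i if α_i > 1, else 0.
α_i > 1 for i ∈ {1, 2, 3, 5, 6}; NE contributions (7, 12, 19, 0, 16, 11), X = 65.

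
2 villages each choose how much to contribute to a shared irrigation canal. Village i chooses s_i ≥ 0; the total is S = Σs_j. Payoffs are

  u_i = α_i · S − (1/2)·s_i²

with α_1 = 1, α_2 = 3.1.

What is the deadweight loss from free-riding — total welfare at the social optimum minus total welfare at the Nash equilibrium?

Village i's FOC: ∂u_i/∂s_i = α_i − s_i = 0, so s_i* = α_i.
NE contributions = (1, 3.1); S = 4.1.
W^NE = (Σα)·S − ½Σα_i² = 4.1² − ½·10.61 = 11.505.
Planner sets s_i = Σα_j = 4.1 for every i, so S^SO = 2·4.1 = 8.2.
W^SO = (Σα)·S^SO − ½·2·(Σα)² = (2/2)·4.1² = 16.81.
Deadweight loss = W^SO − W^NE = 5.305.

5.305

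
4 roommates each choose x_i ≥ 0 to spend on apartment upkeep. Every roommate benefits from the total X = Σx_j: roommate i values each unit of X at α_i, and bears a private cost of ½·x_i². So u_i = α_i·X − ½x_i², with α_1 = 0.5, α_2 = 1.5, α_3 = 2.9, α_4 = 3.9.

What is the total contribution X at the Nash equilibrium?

Roommate i's FOC: ∂u_i/∂x_i = α_i − x_i = 0, so x_i* = α_i.
NE contributions = (0.5, 1.5, 2.9, 3.9); X = 8.8.

8.8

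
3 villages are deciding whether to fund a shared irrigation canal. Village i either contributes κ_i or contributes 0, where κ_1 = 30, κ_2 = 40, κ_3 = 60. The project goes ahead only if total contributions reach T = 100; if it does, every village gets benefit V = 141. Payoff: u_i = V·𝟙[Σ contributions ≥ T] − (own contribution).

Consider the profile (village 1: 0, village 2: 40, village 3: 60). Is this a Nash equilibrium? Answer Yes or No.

Total = 100 ≥ 100: provided.
Village 1 (pledges 0, payoff 141): pledging 30 → total 130, payoff 111. No gain.
Village 2 (pledges 40, payoff 101): dropping to 0 → total 60, payoff 0. No gain.
Village 3 (pledges 60, payoff 81): dropping to 0 → total 40, payoff 0. No gain.

Yes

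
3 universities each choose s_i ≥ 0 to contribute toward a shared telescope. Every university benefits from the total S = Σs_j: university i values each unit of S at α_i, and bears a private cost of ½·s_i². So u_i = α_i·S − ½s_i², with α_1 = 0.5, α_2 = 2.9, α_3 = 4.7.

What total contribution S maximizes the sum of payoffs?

24.3

Planner FOC: ∂(Σu_j)/∂s_i = (Σα_j) − s_i = 0, so s_i^SO = Σα_j = 8.1 for every i; S^SO = 24.3.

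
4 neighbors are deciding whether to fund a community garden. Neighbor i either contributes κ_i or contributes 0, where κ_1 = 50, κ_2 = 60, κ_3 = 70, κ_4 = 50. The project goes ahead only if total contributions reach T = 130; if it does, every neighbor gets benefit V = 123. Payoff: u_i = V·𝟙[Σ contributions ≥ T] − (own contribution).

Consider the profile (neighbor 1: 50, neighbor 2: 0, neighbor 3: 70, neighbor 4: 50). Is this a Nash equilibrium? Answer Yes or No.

Total = 170 ≥ 130: provided.
Neighbor 1 (pledges 50, payoff 73): dropping to 0 → total 120, payoff 0. No gain.
Neighbor 2 (pledges 0, payoff 123): pledging 60 → total 230, payoff 63. No gain.
Neighbor 3 (pledges 70, payoff 53): dropping to 0 → total 100, payoff 0. No gain.
Neighbor 4 (pledges 50, payoff 73): dropping to 0 → total 120, payoff 0. No gain.

Yes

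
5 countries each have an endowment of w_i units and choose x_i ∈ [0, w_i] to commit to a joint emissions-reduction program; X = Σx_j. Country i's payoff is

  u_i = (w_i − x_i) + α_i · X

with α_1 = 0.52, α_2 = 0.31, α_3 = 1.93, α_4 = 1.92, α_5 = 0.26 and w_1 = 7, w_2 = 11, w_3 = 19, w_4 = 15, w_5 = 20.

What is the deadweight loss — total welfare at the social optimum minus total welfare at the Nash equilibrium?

∂u_i/∂x_i = α_i − 1, so country i contributes w_i if α_i > 1, else 0.
α_i > 1 for i ∈ {3, 4}; NE contributions (0, 0, 19, 15, 0), X = 34.
W^NE = Σw_i − X^NE + (Σα_i)·X^NE = 72 + 3.94·34 = 205.96.
Planner: ∂(Σu_j)/∂x_i = Σα_j − 1 = 3.94 > 0, so everyone contributes w_i; X^SO = 72, W^SO = 72 + 3.94·72 = 355.68.
Deadweight loss = 149.72.

149.72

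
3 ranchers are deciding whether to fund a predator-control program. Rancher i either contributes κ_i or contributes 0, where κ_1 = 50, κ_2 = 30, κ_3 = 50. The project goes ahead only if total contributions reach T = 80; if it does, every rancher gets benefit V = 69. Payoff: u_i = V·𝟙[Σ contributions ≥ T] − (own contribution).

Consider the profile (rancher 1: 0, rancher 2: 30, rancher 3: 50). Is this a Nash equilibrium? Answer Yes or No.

Total = 80 ≥ 80: provided.
Rancher 1 (pledges 0, payoff 69): pledging 50 → total 130, payoff 19. No gain.
Rancher 2 (pledges 30, payoff 39): dropping to 0 → total 50, payoff 0. No gain.
Rancher 3 (pledges 50, payoff 19): dropping to 0 → total 30, payoff 0. No gain.

Yes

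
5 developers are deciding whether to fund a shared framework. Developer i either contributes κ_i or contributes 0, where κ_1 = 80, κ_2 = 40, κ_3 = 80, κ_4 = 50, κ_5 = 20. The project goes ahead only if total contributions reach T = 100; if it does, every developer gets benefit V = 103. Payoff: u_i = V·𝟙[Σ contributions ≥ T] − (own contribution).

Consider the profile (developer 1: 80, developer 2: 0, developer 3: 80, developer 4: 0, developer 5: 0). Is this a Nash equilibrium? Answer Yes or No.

Total = 160 ≥ 100: provided.
Developer 1 (pledges 80, payoff 23): dropping to 0 → total 80, payoff 0. No gain.
Developer 2 (pledges 0, payoff 103): pledging 40 → total 200, payoff 63. No gain.
Developer 3 (pledges 80, payoff 23): dropping to 0 → total 80, payoff 0. No gain.
Developer 4 (pledges 0, payoff 103): pledging 50 → total 210, payoff 53. No gain.
Developer 5 (pledges 0, payoff 103): pledging 20 → total 180, payoff 83. No gain.

Yes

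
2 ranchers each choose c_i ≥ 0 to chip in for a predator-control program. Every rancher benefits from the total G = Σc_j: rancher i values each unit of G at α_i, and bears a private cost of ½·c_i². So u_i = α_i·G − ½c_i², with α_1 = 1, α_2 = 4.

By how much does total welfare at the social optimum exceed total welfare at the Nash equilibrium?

Rancher i's FOC: ∂u_i/∂c_i = α_i − c_i = 0, so c_i* = α_i.
NE contributions = (1, 4); G = 5.
W^NE = (Σα)·G − ½Σα_i² = 5² − ½·17 = 16.5.
Planner sets c_i = Σα_j = 5 for every i, so G^SO = 2·5 = 10.
W^SO = (Σα)·G^SO − ½·2·(Σα)² = (2/2)·5² = 25.
Deadweight loss = W^SO − W^NE = 8.5.

8.5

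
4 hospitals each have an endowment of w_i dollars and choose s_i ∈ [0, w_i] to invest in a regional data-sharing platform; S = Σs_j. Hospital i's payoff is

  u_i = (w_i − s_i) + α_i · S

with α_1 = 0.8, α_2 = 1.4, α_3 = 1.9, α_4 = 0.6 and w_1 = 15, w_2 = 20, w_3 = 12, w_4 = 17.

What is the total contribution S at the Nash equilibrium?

∂u_i/∂s_i = α_i − 1, so hospital i contributes w_i if α_i > 1, else 0.
α_i > 1 for i ∈ {2, 3}; NE contributions (0, 20, 12, 0), S = 32.

32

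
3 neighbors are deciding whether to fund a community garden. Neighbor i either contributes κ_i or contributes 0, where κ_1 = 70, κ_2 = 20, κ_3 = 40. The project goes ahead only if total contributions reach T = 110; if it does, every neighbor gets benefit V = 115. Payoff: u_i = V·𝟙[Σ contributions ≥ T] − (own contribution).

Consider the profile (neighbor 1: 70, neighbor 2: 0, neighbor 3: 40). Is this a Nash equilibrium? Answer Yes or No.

Total = 110 ≥ 110: provided.
Neighbor 1 (pledges 70, payoff 45): dropping to 0 → total 40, payoff 0. No gain.
Neighbor 2 (pledges 0, payoff 115): pledging 20 → total 130, payoff 95. No gain.
Neighbor 3 (pledges 40, payoff 75): dropping to 0 → total 70, payoff 0. No gain.

Yes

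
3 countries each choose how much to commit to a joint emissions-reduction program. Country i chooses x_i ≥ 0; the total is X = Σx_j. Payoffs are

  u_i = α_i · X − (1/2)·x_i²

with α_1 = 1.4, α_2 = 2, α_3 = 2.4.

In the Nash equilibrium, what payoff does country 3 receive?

Country i's FOC: ∂u_i/∂x_i = α_i − x_i = 0, so x_i* = α_i.
NE contributions = (1.4, 2, 2.4); X = 5.8.
u_3 = α_3·X − ½·(x_3)² = 2.4·5.8 − ½·2.4² = 11.04.

11.04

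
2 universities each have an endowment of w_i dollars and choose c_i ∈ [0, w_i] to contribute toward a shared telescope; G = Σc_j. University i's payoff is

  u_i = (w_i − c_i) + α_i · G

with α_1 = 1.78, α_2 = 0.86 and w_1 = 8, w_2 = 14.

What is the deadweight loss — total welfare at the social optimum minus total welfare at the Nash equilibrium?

∂u_i/∂c_i = α_i − 1, so university i contributes w_i if α_i > 1, else 0.
α_i > 1 for i ∈ {1}; NE contributions (8, 0), G = 8.
W^NE = Σw_i − G^NE + (Σα_i)·G^NE = 22 + 1.64·8 = 35.12.
Planner: ∂(Σu_j)/∂c_i = Σα_j − 1 = 1.64 > 0, so everyone contributes w_i; G^SO = 22, W^SO = 22 + 1.64·22 = 58.08.
Deadweight loss = 22.96.

22.96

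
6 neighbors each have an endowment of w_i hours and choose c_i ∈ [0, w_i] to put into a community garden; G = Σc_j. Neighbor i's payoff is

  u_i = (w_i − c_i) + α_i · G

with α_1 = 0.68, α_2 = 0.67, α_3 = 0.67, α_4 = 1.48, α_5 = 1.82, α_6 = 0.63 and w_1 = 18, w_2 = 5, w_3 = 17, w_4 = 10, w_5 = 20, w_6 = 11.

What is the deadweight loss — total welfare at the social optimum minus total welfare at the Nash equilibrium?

252.45

∂u_i/∂c_i = α_i − 1, so neighbor i contributes w_i if α_i > 1, else 0.
α_i > 1 for i ∈ {4, 5}; NE contributions (0, 0, 0, 10, 20, 0), G = 30.
W^NE = Σw_i − G^NE + (Σα_i)·G^NE = 81 + 4.95·30 = 229.5.
Planner: ∂(Σu_j)/∂c_i = Σα_j − 1 = 4.95 > 0, so everyone contributes w_i; G^SO = 81, W^SO = 81 + 4.95·81 = 481.95.
Deadweight loss = 252.45.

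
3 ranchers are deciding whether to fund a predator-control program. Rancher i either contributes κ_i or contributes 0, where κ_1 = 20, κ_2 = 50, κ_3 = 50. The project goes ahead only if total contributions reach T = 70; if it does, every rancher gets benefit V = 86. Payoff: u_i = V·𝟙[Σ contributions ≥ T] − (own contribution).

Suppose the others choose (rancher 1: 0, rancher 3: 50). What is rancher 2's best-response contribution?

50

Others' total = 50. Contributing 50 brings total to 100 ≥ 70: gain V − κ_2 = 36.
Best response: 50.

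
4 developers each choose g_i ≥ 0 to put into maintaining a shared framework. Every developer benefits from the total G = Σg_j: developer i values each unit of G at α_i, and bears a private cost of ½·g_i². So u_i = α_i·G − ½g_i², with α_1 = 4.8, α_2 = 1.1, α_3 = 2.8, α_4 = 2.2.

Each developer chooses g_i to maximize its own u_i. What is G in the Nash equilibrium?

Developer i's FOC: ∂u_i/∂g_i = α_i − g_i = 0, so g_i* = α_i.
NE contributions = (4.8, 1.1, 2.8, 2.2); G = 10.9.

10.9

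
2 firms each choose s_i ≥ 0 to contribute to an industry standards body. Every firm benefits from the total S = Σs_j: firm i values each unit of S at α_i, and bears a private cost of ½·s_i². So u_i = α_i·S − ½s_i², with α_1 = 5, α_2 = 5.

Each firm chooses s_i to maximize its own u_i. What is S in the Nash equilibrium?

10

Firm i's FOC: ∂u_i/∂s_i = α_i − s_i = 0, so s_i* = α_i.
NE contributions = (5, 5); S = 10.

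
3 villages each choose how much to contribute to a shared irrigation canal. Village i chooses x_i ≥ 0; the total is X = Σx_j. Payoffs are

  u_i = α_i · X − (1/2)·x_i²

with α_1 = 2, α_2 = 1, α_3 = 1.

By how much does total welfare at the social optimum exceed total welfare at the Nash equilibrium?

Village i's FOC: ∂u_i/∂x_i = α_i − x_i = 0, so x_i* = α_i.
NE contributions = (2, 1, 1); X = 4.
W^NE = (Σα)·X − ½Σα_i² = 4² − ½·6 = 13.
Planner sets x_i = Σα_j = 4 for every i, so X^SO = 3·4 = 12.
W^SO = (Σα)·X^SO − ½·3·(Σα)² = (3/2)·4² = 24.
Deadweight loss = W^SO − W^NE = 11.

11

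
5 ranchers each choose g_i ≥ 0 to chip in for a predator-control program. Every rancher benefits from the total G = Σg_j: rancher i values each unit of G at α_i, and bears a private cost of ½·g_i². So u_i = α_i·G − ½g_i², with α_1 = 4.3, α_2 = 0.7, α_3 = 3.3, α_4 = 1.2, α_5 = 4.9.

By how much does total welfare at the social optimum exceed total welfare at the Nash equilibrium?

Rancher i's FOC: ∂u_i/∂g_i = α_i − g_i = 0, so g_i* = α_i.
NE contributions = (4.3, 0.7, 3.3, 1.2, 4.9); G = 14.4.
W^NE = (Σα)·G − ½Σα_i² = 14.4² − ½·55.32 = 179.7.
Planner sets g_i = Σα_j = 14.4 for every i, so G^SO = 5·14.4 = 72.
W^SO = (Σα)·G^SO − ½·5·(Σα)² = (5/2)·14.4² = 518.4.
Deadweight loss = W^SO − W^NE = 338.7.

338.7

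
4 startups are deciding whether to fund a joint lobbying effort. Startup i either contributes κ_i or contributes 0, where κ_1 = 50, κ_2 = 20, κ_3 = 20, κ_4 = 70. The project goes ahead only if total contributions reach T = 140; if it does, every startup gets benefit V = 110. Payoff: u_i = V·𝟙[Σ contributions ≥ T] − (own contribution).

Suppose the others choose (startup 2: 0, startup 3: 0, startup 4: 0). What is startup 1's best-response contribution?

0

Others' total = 0. Even contributing 50 gives 50 < 140: no benefit either way.
Best response: 0.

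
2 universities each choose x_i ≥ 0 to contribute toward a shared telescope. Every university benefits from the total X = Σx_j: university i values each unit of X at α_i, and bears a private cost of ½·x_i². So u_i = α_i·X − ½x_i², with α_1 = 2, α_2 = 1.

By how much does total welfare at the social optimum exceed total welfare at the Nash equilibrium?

University i's FOC: ∂u_i/∂x_i = α_i − x_i = 0, so x_i* = α_i.
NE contributions = (2, 1); X = 3.
W^NE = (Σα)·X − ½Σα_i² = 3² − ½·5 = 6.5.
Planner sets x_i = Σα_j = 3 for every i, so X^SO = 2·3 = 6.
W^SO = (Σα)·X^SO − ½·2·(Σα)² = (2/2)·3² = 9.
Deadweight loss = W^SO − W^NE = 2.5.

2.5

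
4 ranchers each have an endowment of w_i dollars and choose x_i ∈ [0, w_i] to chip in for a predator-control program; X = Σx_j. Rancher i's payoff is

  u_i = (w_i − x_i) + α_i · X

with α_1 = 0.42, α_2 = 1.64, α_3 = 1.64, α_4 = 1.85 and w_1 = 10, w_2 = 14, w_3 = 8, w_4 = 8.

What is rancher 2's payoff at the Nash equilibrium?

49.2

∂u_i/∂x_i = α_i − 1, so rancher i contributes w_i if α_i > 1, else 0.
α_i > 1 for i ∈ {2, 3, 4}; NE contributions (0, 14, 8, 8), X = 30.
u_2 = (14 − 14) + 1.64·30 = 49.2.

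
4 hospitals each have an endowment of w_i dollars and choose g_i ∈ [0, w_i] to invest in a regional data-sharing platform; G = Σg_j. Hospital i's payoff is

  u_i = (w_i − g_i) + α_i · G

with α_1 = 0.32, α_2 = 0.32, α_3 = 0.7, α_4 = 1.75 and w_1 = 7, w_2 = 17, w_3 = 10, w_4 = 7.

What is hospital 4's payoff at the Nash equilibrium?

∂u_i/∂g_i = α_i − 1, so hospital i contributes w_i if α_i > 1, else 0.
α_i > 1 for i ∈ {4}; NE contributions (0, 0, 0, 7), G = 7.
u_4 = (7 − 7) + 1.75·7 = 12.25.

12.25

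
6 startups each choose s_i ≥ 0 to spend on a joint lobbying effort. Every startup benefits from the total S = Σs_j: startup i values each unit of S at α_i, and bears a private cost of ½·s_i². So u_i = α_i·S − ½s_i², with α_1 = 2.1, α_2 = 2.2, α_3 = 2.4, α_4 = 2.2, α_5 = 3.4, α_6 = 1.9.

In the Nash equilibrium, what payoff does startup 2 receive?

28.82

Startup i's FOC: ∂u_i/∂s_i = α_i − s_i = 0, so s_i* = α_i.
NE contributions = (2.1, 2.2, 2.4, 2.2, 3.4, 1.9); S = 14.2.
u_2 = α_2·S − ½·(s_2)² = 2.2·14.2 − ½·2.2² = 28.82.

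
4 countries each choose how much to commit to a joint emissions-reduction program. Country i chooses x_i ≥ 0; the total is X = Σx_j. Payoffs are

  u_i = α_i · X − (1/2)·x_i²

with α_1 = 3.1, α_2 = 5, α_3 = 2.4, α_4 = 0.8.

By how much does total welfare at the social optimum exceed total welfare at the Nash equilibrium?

148.195

Country i's FOC: ∂u_i/∂x_i = α_i − x_i = 0, so x_i* = α_i.
NE contributions = (3.1, 5, 2.4, 0.8); X = 11.3.
W^NE = (Σα)·X − ½Σα_i² = 11.3² − ½·41.01 = 107.185.
Planner sets x_i = Σα_j = 11.3 for every i, so X^SO = 4·11.3 = 45.2.
W^SO = (Σα)·X^SO − ½·4·(Σα)² = (4/2)·11.3² = 255.38.
Deadweight loss = W^SO − W^NE = 148.195.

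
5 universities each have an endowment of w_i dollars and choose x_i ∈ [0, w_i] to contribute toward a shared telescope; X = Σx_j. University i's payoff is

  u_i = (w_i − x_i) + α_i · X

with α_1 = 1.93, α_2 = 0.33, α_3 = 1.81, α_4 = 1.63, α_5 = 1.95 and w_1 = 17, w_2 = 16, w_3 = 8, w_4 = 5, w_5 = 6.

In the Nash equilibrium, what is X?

∂u_i/∂x_i = α_i − 1, so university i contributes w_i if α_i > 1, else 0.
α_i > 1 for i ∈ {1, 3, 4, 5}; NE contributions (17, 0, 8, 5, 6), X = 36.

36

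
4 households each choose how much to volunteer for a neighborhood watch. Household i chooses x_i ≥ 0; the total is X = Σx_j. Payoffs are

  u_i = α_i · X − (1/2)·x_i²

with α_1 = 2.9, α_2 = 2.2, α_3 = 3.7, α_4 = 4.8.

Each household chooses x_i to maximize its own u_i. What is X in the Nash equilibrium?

Household i's FOC: ∂u_i/∂x_i = α_i − x_i = 0, so x_i* = α_i.
NE contributions = (2.9, 2.2, 3.7, 4.8); X = 13.6.

13.6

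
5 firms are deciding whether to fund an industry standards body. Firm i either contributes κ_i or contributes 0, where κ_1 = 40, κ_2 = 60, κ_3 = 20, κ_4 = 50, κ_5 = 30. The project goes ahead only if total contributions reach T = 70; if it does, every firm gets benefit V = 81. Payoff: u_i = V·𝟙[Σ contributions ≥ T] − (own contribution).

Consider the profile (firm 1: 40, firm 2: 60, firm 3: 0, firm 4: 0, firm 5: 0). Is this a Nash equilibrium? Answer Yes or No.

Yes

Total = 100 ≥ 70: provided.
Firm 1 (pledges 40, payoff 41): dropping to 0 → total 60, payoff 0. No gain.
Firm 2 (pledges 60, payoff 21): dropping to 0 → total 40, payoff 0. No gain.
Firm 3 (pledges 0, payoff 81): pledging 20 → total 120, payoff 61. No gain.
Firm 4 (pledges 0, payoff 81): pledging 50 → total 150, payoff 31. No gain.
Firm 5 (pledges 0, payoff 81): pledging 30 → total 130, payoff 51. No gain.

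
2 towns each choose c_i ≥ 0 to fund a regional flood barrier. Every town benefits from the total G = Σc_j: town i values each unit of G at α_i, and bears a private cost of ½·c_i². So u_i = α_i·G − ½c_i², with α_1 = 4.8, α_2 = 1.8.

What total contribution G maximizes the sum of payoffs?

Planner FOC: ∂(Σu_j)/∂c_i = (Σα_j) − c_i = 0, so c_i^SO = Σα_j = 6.6 for every i; G^SO = 13.2.

13.2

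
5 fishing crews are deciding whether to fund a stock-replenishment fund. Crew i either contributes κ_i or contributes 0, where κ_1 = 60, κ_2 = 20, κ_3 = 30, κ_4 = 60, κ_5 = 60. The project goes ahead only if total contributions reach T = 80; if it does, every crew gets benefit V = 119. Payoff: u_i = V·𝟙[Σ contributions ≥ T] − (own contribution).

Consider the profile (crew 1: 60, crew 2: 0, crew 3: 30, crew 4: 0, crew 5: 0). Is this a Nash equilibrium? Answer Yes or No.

Yes

Total = 90 ≥ 80: provided.
Crew 1 (pledges 60, payoff 59): dropping to 0 → total 30, payoff 0. No gain.
Crew 2 (pledges 0, payoff 119): pledging 20 → total 110, payoff 99. No gain.
Crew 3 (pledges 30, payoff 89): dropping to 0 → total 60, payoff 0. No gain.
Crew 4 (pledges 0, payoff 119): pledging 60 → total 150, payoff 59. No gain.
Crew 5 (pledges 0, payoff 119): pledging 60 → total 150, payoff 59. No gain.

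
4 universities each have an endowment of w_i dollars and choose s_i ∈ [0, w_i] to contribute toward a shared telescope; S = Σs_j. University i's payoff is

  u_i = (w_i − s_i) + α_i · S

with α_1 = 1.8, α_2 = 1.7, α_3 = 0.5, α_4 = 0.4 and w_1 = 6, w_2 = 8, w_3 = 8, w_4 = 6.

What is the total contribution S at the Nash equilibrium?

14

∂u_i/∂s_i = α_i − 1, so university i contributes w_i if α_i > 1, else 0.
α_i > 1 for i ∈ {1, 2}; NE contributions (6, 8, 0, 0), S = 14.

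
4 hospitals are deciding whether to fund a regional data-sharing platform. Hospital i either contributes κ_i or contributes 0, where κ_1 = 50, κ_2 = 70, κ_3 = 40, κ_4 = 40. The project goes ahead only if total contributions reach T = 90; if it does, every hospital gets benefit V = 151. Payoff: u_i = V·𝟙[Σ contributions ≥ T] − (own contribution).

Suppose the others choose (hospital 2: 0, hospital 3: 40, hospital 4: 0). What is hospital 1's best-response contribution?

Others' total = 40. Contributing 50 brings total to 90 ≥ 90: gain V − κ_1 = 101.
Best response: 50.

50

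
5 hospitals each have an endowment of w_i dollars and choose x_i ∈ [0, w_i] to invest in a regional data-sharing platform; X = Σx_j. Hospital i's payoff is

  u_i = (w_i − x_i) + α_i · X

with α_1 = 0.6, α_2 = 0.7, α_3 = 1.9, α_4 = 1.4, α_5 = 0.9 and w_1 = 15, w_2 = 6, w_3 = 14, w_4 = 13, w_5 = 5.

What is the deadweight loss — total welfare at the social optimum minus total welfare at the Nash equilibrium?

∂u_i/∂x_i = α_i − 1, so hospital i contributes w_i if α_i > 1, else 0.
α_i > 1 for i ∈ {3, 4}; NE contributions (0, 0, 14, 13, 0), X = 27.
W^NE = Σw_i − X^NE + (Σα_i)·X^NE = 53 + 4.5·27 = 174.5.
Planner: ∂(Σu_j)/∂x_i = Σα_j − 1 = 4.5 > 0, so everyone contributes w_i; X^SO = 53, W^SO = 53 + 4.5·53 = 291.5.
Deadweight loss = 117.

117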